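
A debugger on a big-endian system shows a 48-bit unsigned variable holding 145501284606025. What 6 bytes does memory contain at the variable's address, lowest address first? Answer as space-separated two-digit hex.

84 55 28 62 20 49

145501284606025 in hexadecimal, padded to 48 bits, is 0x845528622049.
Split into bytes (most-significant first): 84 55 28 62 20 49.
Big-endian stores the most-significant byte at the lowest address.
So the memory order matches the most-significant-first order: 84 55 28 62 20 49.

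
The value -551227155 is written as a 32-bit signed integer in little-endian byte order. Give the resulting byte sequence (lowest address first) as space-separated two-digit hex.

Two's complement of -551227155 in 32 bits: 551227155 = 0x20DB0F13; invert → 0xDF24F0EC; add 1 → 0xDF24F0ED.
Split into bytes (most-significant first): DF 24 F0 ED.
Little-endian stores the least-significant byte at the lowest address.
So at ascending addresses the bytes are ED F0 24 DF.

ED F0 24 DF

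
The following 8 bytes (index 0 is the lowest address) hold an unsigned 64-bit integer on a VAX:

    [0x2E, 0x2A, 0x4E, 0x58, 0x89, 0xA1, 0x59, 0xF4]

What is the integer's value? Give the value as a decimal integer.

In little-endian order the low byte comes first in memory.
Reassemble most-significant byte first: F4 59 A1 89 58 4E 2A 2E → 0xF459A189584E2A2E.
0xF459A189584E2A2E = 17607281829445773870.

17607281829445773870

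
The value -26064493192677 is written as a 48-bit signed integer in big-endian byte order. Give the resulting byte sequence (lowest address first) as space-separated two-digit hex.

Two's complement of -26064493192677 in 48 bits: 26064493192677 = 0x17B49CDBA5E5; invert → 0xE84B63245A1A; add 1 → 0xE84B63245A1B.
Split into bytes (most-significant first): E8 4B 63 24 5A 1B.
Big-endian: lowest address holds the most-significant byte.
So the memory order matches the most-significant-first order: E8 4B 63 24 5A 1B.

E8 4B 63 24 5A 1B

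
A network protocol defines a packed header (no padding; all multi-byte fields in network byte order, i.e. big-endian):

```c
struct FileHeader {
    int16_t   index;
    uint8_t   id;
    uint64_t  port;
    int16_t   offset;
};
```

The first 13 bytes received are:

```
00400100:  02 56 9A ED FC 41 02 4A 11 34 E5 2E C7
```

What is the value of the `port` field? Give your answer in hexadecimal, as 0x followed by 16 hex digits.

0xEDFC41024A1134E5

`port` follows `index` (2 B), `id` (1 B), so it starts at offset 2 + 1 = 3 and occupies 8 bytes.
Bytes at offsets 3..10: ED FC 41 02 4A 11 34 E5.
In big-endian order the high byte comes first in memory.
The bytes are already most-significant first: 0xEDFC41024A1134E5.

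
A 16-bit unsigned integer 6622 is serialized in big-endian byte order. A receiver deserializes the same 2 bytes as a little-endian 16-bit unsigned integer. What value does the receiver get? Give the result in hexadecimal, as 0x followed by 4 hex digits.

6622 in 16-bit hexadecimal is 0x19DE.
Stored big-endian, the bytes at ascending addresses are 19 DE.
Read back as little-endian, the first byte is least significant, giving 0xDE19.

0xDE19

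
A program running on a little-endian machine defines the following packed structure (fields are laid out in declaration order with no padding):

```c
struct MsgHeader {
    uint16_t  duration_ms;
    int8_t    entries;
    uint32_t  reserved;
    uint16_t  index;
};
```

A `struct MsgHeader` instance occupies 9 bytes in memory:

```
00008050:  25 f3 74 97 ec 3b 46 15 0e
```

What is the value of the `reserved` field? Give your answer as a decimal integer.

`reserved` follows `duration_ms` (2 B), `entries` (1 B), so it starts at offset 2 + 1 = 3 and occupies 4 bytes.
Bytes at offsets 3..6: 97 EC 3B 46.
Little-endian: lowest address holds the least-significant byte.
Reassemble most-significant byte first: 46 3B EC 97 → 0x463BEC97.
0x463BEC97 = 1178332311.

1178332311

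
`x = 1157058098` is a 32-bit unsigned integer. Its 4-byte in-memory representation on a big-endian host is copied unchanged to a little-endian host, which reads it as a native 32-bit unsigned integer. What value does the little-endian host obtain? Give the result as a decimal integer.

844035908

1157058098 in 32-bit hexadecimal is 0x44F74E32.
Stored big-endian, the bytes at ascending addresses are 44 F7 4E 32.
Read back as little-endian, the first byte is least significant, giving 0x324EF744.
0x324EF744 = 844035908.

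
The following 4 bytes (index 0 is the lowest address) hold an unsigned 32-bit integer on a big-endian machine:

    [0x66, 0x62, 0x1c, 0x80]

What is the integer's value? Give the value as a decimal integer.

In big-endian order the high byte comes first in memory.
The bytes are already most-significant first: 0x66621C80.
0x66621C80 = 1717705856.

1717705856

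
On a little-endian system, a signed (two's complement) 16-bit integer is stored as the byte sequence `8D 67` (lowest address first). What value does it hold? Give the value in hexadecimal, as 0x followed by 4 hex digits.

0x678D

Little-endian: lowest address holds the least-significant byte.
Reassemble most-significant byte first: 67 8D → 0x678D.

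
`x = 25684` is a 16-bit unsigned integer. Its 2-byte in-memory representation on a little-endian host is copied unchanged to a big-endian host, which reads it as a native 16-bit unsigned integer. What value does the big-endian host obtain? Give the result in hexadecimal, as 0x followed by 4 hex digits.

25684 in 16-bit hexadecimal is 0x6454.
Stored little-endian, the bytes at ascending addresses are 54 64.
Read back as big-endian, the last byte is least significant, giving 0x5464.

0x5464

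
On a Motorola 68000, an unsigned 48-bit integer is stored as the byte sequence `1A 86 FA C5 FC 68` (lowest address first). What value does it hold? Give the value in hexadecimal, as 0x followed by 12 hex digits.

Big-endian stores the most-significant byte at the lowest address.
The bytes are already most-significant first: 0x1A86FAC5FC68.

0x1A86FAC5FC68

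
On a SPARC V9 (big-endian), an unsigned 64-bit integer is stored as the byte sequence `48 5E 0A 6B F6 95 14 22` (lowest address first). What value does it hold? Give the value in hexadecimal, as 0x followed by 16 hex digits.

0x485E0A6BF6951422

Big-endian stores the most-significant byte at the lowest address.
The bytes are already most-significant first: 0x485E0A6BF6951422.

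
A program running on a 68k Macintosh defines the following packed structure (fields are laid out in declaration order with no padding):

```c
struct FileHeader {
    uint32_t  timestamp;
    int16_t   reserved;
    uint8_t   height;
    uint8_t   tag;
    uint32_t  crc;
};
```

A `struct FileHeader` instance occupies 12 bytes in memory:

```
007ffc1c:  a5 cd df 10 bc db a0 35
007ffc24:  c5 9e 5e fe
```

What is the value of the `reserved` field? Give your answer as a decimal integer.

-17189

`reserved` follows `timestamp` (4 bytes), so it starts at byte offset 4 and occupies 2 bytes.
Bytes at offsets 4..5: BC DB.
In big-endian order the high byte comes first in memory.
The bytes are already most-significant first: 0xBCDB.
Top bit is set, so as a signed 16-bit value this is 0xBCDB − 2^16 = -17189.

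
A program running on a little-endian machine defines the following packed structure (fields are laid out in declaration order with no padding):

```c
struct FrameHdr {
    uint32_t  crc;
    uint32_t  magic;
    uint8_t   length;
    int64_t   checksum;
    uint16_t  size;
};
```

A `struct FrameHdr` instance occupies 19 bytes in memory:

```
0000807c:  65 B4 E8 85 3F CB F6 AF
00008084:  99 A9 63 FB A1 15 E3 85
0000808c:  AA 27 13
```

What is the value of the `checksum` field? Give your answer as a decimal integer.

`checksum` follows `crc` (4 B), `magic` (4 B), `length` (1 B), so it starts at offset 4 + 4 + 1 = 9 and occupies 8 bytes.
Bytes at offsets 9..16: A9 63 FB A1 15 E3 85 AA.
Little-endian: lowest address holds the least-significant byte.
Reassemble most-significant byte first: AA 85 E3 15 A1 FB 63 A9 → 0xAA85E315A1FB63A9.
Top bit is set, so as a signed 64-bit value this is 0xAA85E315A1FB63A9 − 2^64 = -6159267233307860055.

-6159267233307860055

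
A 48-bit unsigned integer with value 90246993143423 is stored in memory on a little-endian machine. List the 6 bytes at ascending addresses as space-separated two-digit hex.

7F E6 F7 43 14 52

90246993143423 in hexadecimal, padded to 48 bits, is 0x521443F7E67F.
Split into bytes (most-significant first): 52 14 43 F7 E6 7F.
Little-endian stores the least-significant byte at the lowest address.
So at ascending addresses the bytes are 7F E6 F7 43 14 52.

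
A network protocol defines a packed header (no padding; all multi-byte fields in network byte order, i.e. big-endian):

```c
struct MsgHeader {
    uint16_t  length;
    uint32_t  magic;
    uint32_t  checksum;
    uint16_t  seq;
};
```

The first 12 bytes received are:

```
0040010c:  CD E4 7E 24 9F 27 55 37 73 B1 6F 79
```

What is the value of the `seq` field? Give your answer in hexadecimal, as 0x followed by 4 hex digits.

`seq` follows `length` (2 B), `magic` (4 B), `checksum` (4 B), so it starts at offset 2 + 4 + 4 = 10 and occupies 2 bytes.
Bytes at offsets 10..11: 6F 79.
In big-endian order the high byte comes first in memory.
The bytes are already most-significant first: 0x6F79.

0x6F79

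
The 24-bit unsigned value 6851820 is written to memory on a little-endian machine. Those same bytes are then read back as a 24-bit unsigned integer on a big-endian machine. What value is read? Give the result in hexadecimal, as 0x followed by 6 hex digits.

0xEC8C68

6851820 in 24-bit hexadecimal is 0x688CEC.
Stored little-endian, the bytes at ascending addresses are EC 8C 68.
Read back as big-endian, the last byte is least significant, giving 0xEC8C68.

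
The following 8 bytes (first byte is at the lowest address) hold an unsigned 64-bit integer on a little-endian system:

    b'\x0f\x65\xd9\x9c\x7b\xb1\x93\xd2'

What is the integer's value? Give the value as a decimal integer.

15173666714011919631

Little-endian stores the least-significant byte at the lowest address.
Reassemble most-significant byte first: D2 93 B1 7B 9C D9 65 0F → 0xD293B17B9CD9650F.
0xD293B17B9CD9650F = 15173666714011919631.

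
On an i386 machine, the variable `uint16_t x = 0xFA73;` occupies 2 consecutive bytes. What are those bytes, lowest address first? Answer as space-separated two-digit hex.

73 FA

Split into bytes (most-significant first): FA 73.
In little-endian order the low byte comes first in memory.
So at ascending addresses the bytes are 73 FA.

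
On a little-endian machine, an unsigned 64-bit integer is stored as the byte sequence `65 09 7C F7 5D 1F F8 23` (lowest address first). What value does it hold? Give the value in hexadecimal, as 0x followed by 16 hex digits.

0x23F81F5DF77C0965

In little-endian order the low byte comes first in memory.
Reassemble most-significant byte first: 23 F8 1F 5D F7 7C 09 65 → 0x23F81F5DF77C0965.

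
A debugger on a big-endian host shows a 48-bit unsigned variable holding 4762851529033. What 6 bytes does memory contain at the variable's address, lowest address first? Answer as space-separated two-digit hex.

4762851529033 in hexadecimal, padded to 48 bits, is 0x0454F012D149.
Split into bytes (most-significant first): 04 54 F0 12 D1 49.
Big-endian stores the most-significant byte at the lowest address.
So the memory order matches the most-significant-first order: 04 54 F0 12 D1 49.

04 54 F0 12 D1 49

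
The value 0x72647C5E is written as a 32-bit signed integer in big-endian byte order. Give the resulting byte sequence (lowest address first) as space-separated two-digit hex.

72 64 7C 5E

Split into bytes (most-significant first): 72 64 7C 5E.
In big-endian order the high byte comes first in memory.
So the memory order matches the most-significant-first order: 72 64 7C 5E.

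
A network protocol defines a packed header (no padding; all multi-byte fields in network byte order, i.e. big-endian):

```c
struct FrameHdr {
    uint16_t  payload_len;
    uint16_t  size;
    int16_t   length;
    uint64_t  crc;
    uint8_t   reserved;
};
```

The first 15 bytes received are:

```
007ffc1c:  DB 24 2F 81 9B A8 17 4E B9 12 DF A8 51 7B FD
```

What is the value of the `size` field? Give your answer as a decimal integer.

12161

`size` follows `payload_len` (2 bytes), so it starts at byte offset 2 and occupies 2 bytes.
Bytes at offsets 2..3: 2F 81.
Big-endian stores the most-significant byte at the lowest address.
The bytes are already most-significant first: 0x2F81.
0x2F81 = 12161.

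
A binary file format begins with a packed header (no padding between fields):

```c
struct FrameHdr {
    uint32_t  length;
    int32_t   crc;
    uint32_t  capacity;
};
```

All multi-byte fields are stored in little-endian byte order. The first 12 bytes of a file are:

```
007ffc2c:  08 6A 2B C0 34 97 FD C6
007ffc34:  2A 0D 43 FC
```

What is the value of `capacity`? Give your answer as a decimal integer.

4232252714

`capacity` follows `length` (4 B), `crc` (4 B), so it starts at offset 4 + 4 = 8 and occupies 4 bytes.
Bytes at offsets 8..11: 2A 0D 43 FC.
Little-endian stores the least-significant byte at the lowest address.
Reassemble most-significant byte first: FC 43 0D 2A → 0xFC430D2A.
0xFC430D2A = 4232252714.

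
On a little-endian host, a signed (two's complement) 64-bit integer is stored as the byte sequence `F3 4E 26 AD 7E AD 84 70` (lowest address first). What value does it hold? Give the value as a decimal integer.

8107795988756188915

Little-endian: lowest address holds the least-significant byte.
Reassemble most-significant byte first: 70 84 AD 7E AD 26 4E F3 → 0x7084AD7EAD264EF3.
0x7084AD7EAD264EF3 = 8107795988756188915.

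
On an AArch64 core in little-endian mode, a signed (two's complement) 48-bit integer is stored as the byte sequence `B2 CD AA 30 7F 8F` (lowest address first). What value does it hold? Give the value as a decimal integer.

-123698536591950

Little-endian: lowest address holds the least-significant byte.
Reassemble most-significant byte first: 8F 7F 30 AA CD B2 → 0x8F7F30AACDB2.
Top bit is set, so as a signed 48-bit value this is 0x8F7F30AACDB2 − 2^48 = -123698536591950.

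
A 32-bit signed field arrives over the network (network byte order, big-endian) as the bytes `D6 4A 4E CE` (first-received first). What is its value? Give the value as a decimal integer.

-699773234

Big-endian: lowest address holds the most-significant byte.
The bytes are already most-significant first: 0xD64A4ECE.
Top bit is set, so as a signed 32-bit value this is 0xD64A4ECE − 2^32 = -699773234.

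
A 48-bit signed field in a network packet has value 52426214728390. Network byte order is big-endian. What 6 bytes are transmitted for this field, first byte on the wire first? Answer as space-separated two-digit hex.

52426214728390 in hexadecimal, padded to 48 bits, is 0x2FAE6DE7E2C6.
Split into bytes (most-significant first): 2F AE 6D E7 E2 C6.
Big-endian: lowest address holds the most-significant byte.
So the memory order matches the most-significant-first order: 2F AE 6D E7 E2 C6.

2F AE 6D E7 E2 C6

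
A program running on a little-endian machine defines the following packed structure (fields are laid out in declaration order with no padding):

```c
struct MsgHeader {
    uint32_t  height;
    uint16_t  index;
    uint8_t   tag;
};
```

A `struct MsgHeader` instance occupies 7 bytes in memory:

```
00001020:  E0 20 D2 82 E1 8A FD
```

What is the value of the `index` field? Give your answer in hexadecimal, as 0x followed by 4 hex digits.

0x8AE1

`index` follows `height` (4 bytes), so it starts at byte offset 4 and occupies 2 bytes.
Bytes at offsets 4..5: E1 8A.
Little-endian stores the least-significant byte at the lowest address.
Reassemble most-significant byte first: 8A E1 → 0x8AE1.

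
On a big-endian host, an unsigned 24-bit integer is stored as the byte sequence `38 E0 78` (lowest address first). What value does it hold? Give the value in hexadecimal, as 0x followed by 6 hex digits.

In big-endian order the high byte comes first in memory.
The bytes are already most-significant first: 0x38E078.

0x38E078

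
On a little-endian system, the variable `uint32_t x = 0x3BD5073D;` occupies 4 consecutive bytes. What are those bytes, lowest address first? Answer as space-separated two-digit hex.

3D 07 D5 3B

Split into bytes (most-significant first): 3B D5 07 3D.
Little-endian stores the least-significant byte at the lowest address.
So at ascending addresses the bytes are 3D 07 D5 3B.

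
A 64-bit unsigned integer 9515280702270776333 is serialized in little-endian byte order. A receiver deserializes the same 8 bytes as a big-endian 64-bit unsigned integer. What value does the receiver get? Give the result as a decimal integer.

9515280702270776333 in 64-bit hexadecimal is 0x840D116274FAA40D.
Stored little-endian, the bytes at ascending addresses are 0D A4 FA 74 62 11 0D 84.
Read back as big-endian, the last byte is least significant, giving 0x0DA4FA7462110D84.
0x0DA4FA7462110D84 = 983185996442045828.

983185996442045828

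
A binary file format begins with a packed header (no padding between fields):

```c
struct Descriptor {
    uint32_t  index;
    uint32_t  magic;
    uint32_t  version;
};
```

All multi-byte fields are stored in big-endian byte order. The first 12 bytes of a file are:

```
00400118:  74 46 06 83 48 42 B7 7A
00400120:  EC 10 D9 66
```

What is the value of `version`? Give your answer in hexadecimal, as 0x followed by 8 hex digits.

0xEC10D966

`version` follows `index` (4 B), `magic` (4 B), so it starts at offset 4 + 4 = 8 and occupies 4 bytes.
Bytes at offsets 8..11: EC 10 D9 66.
In big-endian order the high byte comes first in memory.
The bytes are already most-significant first: 0xEC10D966.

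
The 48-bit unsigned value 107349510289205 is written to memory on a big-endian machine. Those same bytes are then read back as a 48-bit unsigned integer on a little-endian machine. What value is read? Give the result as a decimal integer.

107349510289205 in 48-bit hexadecimal is 0x61A2416D7735.
Stored big-endian, the bytes at ascending addresses are 61 A2 41 6D 77 35.
Read back as little-endian, the first byte is least significant, giving 0x35776D41A261.
0x35776D41A261 = 58787050398305.

58787050398305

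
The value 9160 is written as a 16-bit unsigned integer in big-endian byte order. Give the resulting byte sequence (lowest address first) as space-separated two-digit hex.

23 C8

9160 in hexadecimal, padded to 16 bits, is 0x23C8.
Split into bytes (most-significant first): 23 C8.
In big-endian order the high byte comes first in memory.
So the memory order matches the most-significant-first order: 23 C8.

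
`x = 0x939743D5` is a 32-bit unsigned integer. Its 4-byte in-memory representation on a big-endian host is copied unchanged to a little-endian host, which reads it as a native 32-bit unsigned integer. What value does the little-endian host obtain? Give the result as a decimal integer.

Stored big-endian, the bytes at ascending addresses are 93 97 43 D5.
Read back as little-endian, the first byte is least significant, giving 0xD5439793.
0xD5439793 = 3577976723.

3577976723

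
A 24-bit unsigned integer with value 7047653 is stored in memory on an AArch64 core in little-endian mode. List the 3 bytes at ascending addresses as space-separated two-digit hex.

E5 89 6B

7047653 in hexadecimal, padded to 24 bits, is 0x6B89E5.
Split into bytes (most-significant first): 6B 89 E5.
In little-endian order the low byte comes first in memory.
So at ascending addresses the bytes are E5 89 6B.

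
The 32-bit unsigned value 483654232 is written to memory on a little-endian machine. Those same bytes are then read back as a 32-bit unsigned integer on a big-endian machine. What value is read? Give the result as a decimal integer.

1492833052

483654232 in 32-bit hexadecimal is 0x1CD3FA58.
Stored little-endian, the bytes at ascending addresses are 58 FA D3 1C.
Read back as big-endian, the last byte is least significant, giving 0x58FAD31C.
0x58FAD31C = 1492833052.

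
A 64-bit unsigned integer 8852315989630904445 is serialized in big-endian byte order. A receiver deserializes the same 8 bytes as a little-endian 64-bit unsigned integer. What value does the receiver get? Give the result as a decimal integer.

8852315989630904445 in 64-bit hexadecimal is 0x7AD9BE7DB175E87D.
Stored big-endian, the bytes at ascending addresses are 7A D9 BE 7D B1 75 E8 7D.
Read back as little-endian, the first byte is least significant, giving 0x7DE875B17DBED97A.
0x7DE875B17DBED97A = 9072630854517184890.

9072630854517184890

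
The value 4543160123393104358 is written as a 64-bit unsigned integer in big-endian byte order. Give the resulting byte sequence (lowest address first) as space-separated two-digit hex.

4543160123393104358 in hexadecimal, padded to 64 bits, is 0x3F0C8C0FC090D9E6.
Split into bytes (most-significant first): 3F 0C 8C 0F C0 90 D9 E6.
In big-endian order the high byte comes first in memory.
So the memory order matches the most-significant-first order: 3F 0C 8C 0F C0 90 D9 E6.

3F 0C 8C 0F C0 90 D9 E6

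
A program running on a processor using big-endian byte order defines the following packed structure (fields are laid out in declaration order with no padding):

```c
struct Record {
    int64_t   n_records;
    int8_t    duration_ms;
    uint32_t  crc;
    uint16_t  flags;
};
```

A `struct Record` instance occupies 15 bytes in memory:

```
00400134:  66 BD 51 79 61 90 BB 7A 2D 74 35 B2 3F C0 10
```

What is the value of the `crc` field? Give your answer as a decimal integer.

1949676095

`crc` follows `n_records` (8 B), `duration_ms` (1 B), so it starts at offset 8 + 1 = 9 and occupies 4 bytes.
Bytes at offsets 9..12: 74 35 B2 3F.
In big-endian order the high byte comes first in memory.
The bytes are already most-significant first: 0x7435B23F.
0x7435B23F = 1949676095.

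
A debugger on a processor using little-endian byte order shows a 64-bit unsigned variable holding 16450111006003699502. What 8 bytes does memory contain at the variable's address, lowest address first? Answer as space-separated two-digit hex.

2E 1F 98 B4 CD 88 4A E4

16450111006003699502 in hexadecimal, padded to 64 bits, is 0xE44A88CDB4981F2E.
Split into bytes (most-significant first): E4 4A 88 CD B4 98 1F 2E.
Little-endian: lowest address holds the least-significant byte.
So at ascending addresses the bytes are 2E 1F 98 B4 CD 88 4A E4.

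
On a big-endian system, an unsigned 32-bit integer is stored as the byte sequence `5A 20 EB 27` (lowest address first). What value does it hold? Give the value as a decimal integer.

Big-endian stores the most-significant byte at the lowest address.
The bytes are already most-significant first: 0x5A20EB27.
0x5A20EB27 = 1512106791.

1512106791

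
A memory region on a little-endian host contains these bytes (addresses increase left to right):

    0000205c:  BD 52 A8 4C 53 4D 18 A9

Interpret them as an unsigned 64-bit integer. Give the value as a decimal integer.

12184573812014600893

In little-endian order the low byte comes first in memory.
Reassemble most-significant byte first: A9 18 4D 53 4C A8 52 BD → 0xA9184D534CA852BD.
0xA9184D534CA852BD = 12184573812014600893.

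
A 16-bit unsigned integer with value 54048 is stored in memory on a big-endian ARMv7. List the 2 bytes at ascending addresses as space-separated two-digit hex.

54048 in hexadecimal, padded to 16 bits, is 0xD320.
Split into bytes (most-significant first): D3 20.
Big-endian: lowest address holds the most-significant byte.
So the memory order matches the most-significant-first order: D3 20.

D3 20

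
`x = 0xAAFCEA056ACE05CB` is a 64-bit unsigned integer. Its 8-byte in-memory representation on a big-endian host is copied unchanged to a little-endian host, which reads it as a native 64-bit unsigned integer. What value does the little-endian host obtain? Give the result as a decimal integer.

Stored big-endian, the bytes at ascending addresses are AA FC EA 05 6A CE 05 CB.
Read back as little-endian, the first byte is least significant, giving 0xCB05CE6A05EAFCAA.
0xCB05CE6A05EAFCAA = 14629325919344065706.

14629325919344065706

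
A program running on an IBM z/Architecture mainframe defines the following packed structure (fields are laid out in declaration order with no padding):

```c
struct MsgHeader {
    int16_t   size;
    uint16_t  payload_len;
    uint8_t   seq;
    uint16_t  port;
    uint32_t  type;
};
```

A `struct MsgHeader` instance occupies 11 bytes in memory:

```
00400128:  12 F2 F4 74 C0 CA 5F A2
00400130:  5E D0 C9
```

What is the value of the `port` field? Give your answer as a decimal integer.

`port` follows `size` (2 B), `payload_len` (2 B), `seq` (1 B), so it starts at offset 2 + 2 + 1 = 5 and occupies 2 bytes.
Bytes at offsets 5..6: CA 5F.
In big-endian order the high byte comes first in memory.
The bytes are already most-significant first: 0xCA5F.
0xCA5F = 51807.

51807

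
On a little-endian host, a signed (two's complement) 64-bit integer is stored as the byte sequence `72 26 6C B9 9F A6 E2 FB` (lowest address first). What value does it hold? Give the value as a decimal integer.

In little-endian order the low byte comes first in memory.
Reassemble most-significant byte first: FB E2 A6 9F B9 6C 26 72 → 0xFBE2A69FB96C2672.
Top bit is set, so as a signed 64-bit value this is 0xFBE2A69FB96C2672 − 2^64 = -296491420512147854.

-296491420512147854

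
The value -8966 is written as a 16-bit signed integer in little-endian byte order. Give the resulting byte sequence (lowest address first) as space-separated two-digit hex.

FA DC

Two's complement of -8966 in 16 bits: 8966 = 0x2306; invert → 0xDCF9; add 1 → 0xDCFA.
Split into bytes (most-significant first): DC FA.
In little-endian order the low byte comes first in memory.
So at ascending addresses the bytes are FA DC.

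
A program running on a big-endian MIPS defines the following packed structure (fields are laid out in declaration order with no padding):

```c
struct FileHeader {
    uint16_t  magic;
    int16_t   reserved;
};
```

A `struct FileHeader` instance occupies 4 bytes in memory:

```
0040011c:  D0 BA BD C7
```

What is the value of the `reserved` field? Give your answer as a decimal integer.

-16953

`reserved` follows `magic` (2 bytes), so it starts at byte offset 2 and occupies 2 bytes.
Bytes at offsets 2..3: BD C7.
Big-endian: lowest address holds the most-significant byte.
The bytes are already most-significant first: 0xBDC7.
Top bit is set, so as a signed 16-bit value this is 0xBDC7 − 2^16 = -16953.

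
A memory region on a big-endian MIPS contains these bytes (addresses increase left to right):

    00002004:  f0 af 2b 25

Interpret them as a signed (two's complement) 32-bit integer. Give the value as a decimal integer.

Big-endian stores the most-significant byte at the lowest address.
The bytes are already most-significant first: 0xF0AF2B25.
Top bit is set, so as a signed 32-bit value this is 0xF0AF2B25 − 2^32 = -256955611.

-256955611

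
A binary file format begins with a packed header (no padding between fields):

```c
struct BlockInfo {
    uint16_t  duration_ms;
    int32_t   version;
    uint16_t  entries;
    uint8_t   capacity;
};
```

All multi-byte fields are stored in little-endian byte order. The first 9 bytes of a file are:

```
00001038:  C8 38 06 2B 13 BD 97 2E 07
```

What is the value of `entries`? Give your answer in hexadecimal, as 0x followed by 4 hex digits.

0x2E97

`entries` follows `duration_ms` (2 B), `version` (4 B), so it starts at offset 2 + 4 = 6 and occupies 2 bytes.
Bytes at offsets 6..7: 97 2E.
Little-endian: lowest address holds the least-significant byte.
Reassemble most-significant byte first: 2E 97 → 0x2E97.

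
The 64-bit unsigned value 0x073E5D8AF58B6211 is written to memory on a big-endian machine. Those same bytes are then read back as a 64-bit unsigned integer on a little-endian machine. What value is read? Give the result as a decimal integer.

Stored big-endian, the bytes at ascending addresses are 07 3E 5D 8A F5 8B 62 11.
Read back as little-endian, the first byte is least significant, giving 0x11628BF58A5D3E07.
0x11628BF58A5D3E07 = 1252717533067034119.

1252717533067034119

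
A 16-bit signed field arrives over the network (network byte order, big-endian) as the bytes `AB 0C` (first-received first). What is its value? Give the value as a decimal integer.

-21748

Big-endian stores the most-significant byte at the lowest address.
The bytes are already most-significant first: 0xAB0C.
Top bit is set, so as a signed 16-bit value this is 0xAB0C − 2^16 = -21748.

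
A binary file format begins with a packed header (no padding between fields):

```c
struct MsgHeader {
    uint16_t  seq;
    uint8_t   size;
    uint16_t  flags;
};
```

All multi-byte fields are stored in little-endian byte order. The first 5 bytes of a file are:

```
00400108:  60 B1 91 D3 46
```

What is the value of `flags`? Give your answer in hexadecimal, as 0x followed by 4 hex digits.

0x46D3

`flags` follows `seq` (2 B), `size` (1 B), so it starts at offset 2 + 1 = 3 and occupies 2 bytes.
Bytes at offsets 3..4: D3 46.
In little-endian order the low byte comes first in memory.
Reassemble most-significant byte first: 46 D3 → 0x46D3.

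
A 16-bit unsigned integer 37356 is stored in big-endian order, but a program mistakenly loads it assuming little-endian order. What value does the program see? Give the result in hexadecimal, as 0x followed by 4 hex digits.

37356 in 16-bit hexadecimal is 0x91EC.
Stored big-endian, the bytes at ascending addresses are 91 EC.
Read back as little-endian, the first byte is least significant, giving 0xEC91.

0xEC91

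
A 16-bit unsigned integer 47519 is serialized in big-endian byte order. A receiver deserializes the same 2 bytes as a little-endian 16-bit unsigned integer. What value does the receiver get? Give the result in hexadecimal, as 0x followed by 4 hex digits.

47519 in 16-bit hexadecimal is 0xB99F.
Stored big-endian, the bytes at ascending addresses are B9 9F.
Read back as little-endian, the first byte is least significant, giving 0x9FB9.

0x9FB9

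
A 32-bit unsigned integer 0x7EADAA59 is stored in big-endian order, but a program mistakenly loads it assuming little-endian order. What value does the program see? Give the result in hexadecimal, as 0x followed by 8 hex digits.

Stored big-endian, the bytes at ascending addresses are 7E AD AA 59.
Read back as little-endian, the first byte is least significant, giving 0x59AAAD7E.

0x59AAAD7E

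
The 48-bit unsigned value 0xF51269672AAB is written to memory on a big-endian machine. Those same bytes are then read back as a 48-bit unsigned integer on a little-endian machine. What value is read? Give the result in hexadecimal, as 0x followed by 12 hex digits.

Stored big-endian, the bytes at ascending addresses are F5 12 69 67 2A AB.
Read back as little-endian, the first byte is least significant, giving 0xAB2A676912F5.

0xAB2A676912F5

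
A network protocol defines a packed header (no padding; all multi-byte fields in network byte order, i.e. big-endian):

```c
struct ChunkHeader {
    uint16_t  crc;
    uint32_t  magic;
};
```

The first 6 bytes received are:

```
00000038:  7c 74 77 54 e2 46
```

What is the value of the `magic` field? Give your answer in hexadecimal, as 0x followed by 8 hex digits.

0x7754E246

`magic` follows `crc` (2 bytes), so it starts at byte offset 2 and occupies 4 bytes.
Bytes at offsets 2..5: 77 54 E2 46.
Big-endian stores the most-significant byte at the lowest address.
The bytes are already most-significant first: 0x7754E246.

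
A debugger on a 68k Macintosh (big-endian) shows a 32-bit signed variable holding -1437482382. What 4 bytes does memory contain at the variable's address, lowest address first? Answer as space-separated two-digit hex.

Two's complement of -1437482382 in 32 bits: 1437482382 = 0x55AE3D8E; invert → 0xAA51C271; add 1 → 0xAA51C272.
Split into bytes (most-significant first): AA 51 C2 72.
In big-endian order the high byte comes first in memory.
So the memory order matches the most-significant-first order: AA 51 C2 72.

AA 51 C2 72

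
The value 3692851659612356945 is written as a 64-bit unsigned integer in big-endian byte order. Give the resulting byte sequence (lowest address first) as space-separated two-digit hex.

33 3F A5 04 D3 68 01 51

3692851659612356945 in hexadecimal, padded to 64 bits, is 0x333FA504D3680151.
Split into bytes (most-significant first): 33 3F A5 04 D3 68 01 51.
Big-endian: lowest address holds the most-significant byte.
So the memory order matches the most-significant-first order: 33 3F A5 04 D3 68 01 51.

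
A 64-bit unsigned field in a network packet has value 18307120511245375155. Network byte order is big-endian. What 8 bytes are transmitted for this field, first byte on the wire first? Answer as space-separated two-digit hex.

FE 0F F5 1C 15 0C 56 B3

18307120511245375155 in hexadecimal, padded to 64 bits, is 0xFE0FF51C150C56B3.
Split into bytes (most-significant first): FE 0F F5 1C 15 0C 56 B3.
Big-endian: lowest address holds the most-significant byte.
So the memory order matches the most-significant-first order: FE 0F F5 1C 15 0C 56 B3.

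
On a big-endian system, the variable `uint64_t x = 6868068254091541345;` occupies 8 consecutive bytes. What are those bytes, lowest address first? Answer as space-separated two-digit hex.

6868068254091541345 in hexadecimal, padded to 64 bits, is 0x5F5047B042437B61.
Split into bytes (most-significant first): 5F 50 47 B0 42 43 7B 61.
Big-endian stores the most-significant byte at the lowest address.
So the memory order matches the most-significant-first order: 5F 50 47 B0 42 43 7B 61.

5F 50 47 B0 42 43 7B 61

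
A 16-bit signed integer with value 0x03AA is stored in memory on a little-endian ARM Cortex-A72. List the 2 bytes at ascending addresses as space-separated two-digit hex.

Split into bytes (most-significant first): 03 AA.
In little-endian order the low byte comes first in memory.
So at ascending addresses the bytes are AA 03.

AA 03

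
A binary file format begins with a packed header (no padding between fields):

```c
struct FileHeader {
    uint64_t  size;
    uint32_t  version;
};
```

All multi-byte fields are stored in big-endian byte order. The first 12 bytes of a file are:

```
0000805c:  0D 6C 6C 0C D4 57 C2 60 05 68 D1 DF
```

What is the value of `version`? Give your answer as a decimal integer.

90755551

`version` follows `size` (8 bytes), so it starts at byte offset 8 and occupies 4 bytes.
Bytes at offsets 8..11: 05 68 D1 DF.
In big-endian order the high byte comes first in memory.
The bytes are already most-significant first: 0x0568D1DF.
0x0568D1DF = 90755551.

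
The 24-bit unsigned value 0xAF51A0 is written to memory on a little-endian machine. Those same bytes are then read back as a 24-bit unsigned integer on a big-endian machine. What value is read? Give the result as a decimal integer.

Stored little-endian, the bytes at ascending addresses are A0 51 AF.
Read back as big-endian, the last byte is least significant, giving 0xA051AF.
0xA051AF = 10506671.

10506671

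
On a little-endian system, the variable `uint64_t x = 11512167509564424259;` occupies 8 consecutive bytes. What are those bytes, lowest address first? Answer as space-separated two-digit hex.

11512167509564424259 in hexadecimal, padded to 64 bits, is 0x9FC36F5B1A618043.
Split into bytes (most-significant first): 9F C3 6F 5B 1A 61 80 43.
Little-endian stores the least-significant byte at the lowest address.
So at ascending addresses the bytes are 43 80 61 1A 5B 6F C3 9F.

43 80 61 1A 5B 6F C3 9F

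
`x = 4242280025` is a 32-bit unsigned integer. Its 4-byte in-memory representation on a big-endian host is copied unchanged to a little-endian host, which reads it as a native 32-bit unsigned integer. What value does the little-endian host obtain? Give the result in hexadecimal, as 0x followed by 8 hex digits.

0x590EDCFC

4242280025 in 32-bit hexadecimal is 0xFCDC0E59.
Stored big-endian, the bytes at ascending addresses are FC DC 0E 59.
Read back as little-endian, the first byte is least significant, giving 0x590EDCFC.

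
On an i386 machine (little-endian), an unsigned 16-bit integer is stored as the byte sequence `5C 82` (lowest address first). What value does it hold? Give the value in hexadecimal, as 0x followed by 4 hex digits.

0x825C

Little-endian: lowest address holds the least-significant byte.
Reassemble most-significant byte first: 82 5C → 0x825C.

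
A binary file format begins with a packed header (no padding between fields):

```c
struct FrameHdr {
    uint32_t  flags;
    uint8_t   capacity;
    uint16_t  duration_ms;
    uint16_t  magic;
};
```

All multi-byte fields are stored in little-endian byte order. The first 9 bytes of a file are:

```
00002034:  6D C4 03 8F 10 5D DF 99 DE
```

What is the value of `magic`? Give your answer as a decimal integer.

`magic` follows `flags` (4 B), `capacity` (1 B), `duration_ms` (2 B), so it starts at offset 4 + 1 + 2 = 7 and occupies 2 bytes.
Bytes at offsets 7..8: 99 DE.
Little-endian stores the least-significant byte at the lowest address.
Reassemble most-significant byte first: DE 99 → 0xDE99.
0xDE99 = 56985.

56985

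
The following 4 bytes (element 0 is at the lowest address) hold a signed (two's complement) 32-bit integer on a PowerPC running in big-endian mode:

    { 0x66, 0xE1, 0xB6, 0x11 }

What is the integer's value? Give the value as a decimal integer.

1726068241

In big-endian order the high byte comes first in memory.
The bytes are already most-significant first: 0x66E1B611.
0x66E1B611 = 1726068241.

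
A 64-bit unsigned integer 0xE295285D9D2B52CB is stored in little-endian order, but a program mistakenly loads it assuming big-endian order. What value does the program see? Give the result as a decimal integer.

Stored little-endian, the bytes at ascending addresses are CB 52 2B 9D 5D 28 95 E2.
Read back as big-endian, the last byte is least significant, giving 0xCB522B9D5D2895E2.
0xCB522B9D5D2895E2 = 14650820492662445538.

14650820492662445538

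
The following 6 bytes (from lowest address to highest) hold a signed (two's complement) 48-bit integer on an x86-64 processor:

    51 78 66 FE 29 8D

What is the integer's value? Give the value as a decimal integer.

Little-endian stores the least-significant byte at the lowest address.
Reassemble most-significant byte first: 8D 29 FE 66 78 51 → 0x8D29FE667851.
Top bit is set, so as a signed 48-bit value this is 0x8D29FE667851 − 2^48 = -126263475406767.

-126263475406767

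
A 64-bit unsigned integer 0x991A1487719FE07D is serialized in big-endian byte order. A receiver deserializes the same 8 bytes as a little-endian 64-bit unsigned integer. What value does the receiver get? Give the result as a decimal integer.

Stored big-endian, the bytes at ascending addresses are 99 1A 14 87 71 9F E0 7D.
Read back as little-endian, the first byte is least significant, giving 0x7DE09F7187141A99.
0x7DE09F7187141A99 = 9070424959470541465.

9070424959470541465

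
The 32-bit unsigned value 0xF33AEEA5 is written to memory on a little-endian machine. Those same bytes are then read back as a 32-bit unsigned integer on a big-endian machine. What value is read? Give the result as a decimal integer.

2783853299

Stored little-endian, the bytes at ascending addresses are A5 EE 3A F3.
Read back as big-endian, the last byte is least significant, giving 0xA5EE3AF3.
0xA5EE3AF3 = 2783853299.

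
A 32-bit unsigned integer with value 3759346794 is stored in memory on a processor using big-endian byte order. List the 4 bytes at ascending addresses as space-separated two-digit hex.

E0 13 14 6A

3759346794 in hexadecimal, padded to 32 bits, is 0xE013146A.
Split into bytes (most-significant first): E0 13 14 6A.
Big-endian stores the most-significant byte at the lowest address.
So the memory order matches the most-significant-first order: E0 13 14 6A.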